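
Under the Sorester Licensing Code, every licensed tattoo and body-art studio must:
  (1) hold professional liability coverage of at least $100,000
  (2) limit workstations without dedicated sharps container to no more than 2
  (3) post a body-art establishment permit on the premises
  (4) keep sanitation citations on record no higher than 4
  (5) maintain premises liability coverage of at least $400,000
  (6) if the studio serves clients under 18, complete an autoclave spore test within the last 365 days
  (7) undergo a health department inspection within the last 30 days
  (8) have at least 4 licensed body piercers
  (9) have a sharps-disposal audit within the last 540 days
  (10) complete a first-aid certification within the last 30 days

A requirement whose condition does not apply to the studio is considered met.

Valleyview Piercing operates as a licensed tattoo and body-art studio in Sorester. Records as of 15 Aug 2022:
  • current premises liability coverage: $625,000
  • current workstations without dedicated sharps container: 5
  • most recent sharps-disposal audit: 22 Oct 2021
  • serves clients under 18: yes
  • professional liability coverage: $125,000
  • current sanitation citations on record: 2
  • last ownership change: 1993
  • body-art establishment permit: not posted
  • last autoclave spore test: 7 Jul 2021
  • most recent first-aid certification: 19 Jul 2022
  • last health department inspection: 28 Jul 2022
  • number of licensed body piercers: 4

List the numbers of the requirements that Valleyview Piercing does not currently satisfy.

1. professional liability coverage $125,000 ≥ $100,000 → met
2. workstations without dedicated sharps container 5 > 2 → not met
3. body-art establishment permit absent → not met
4. sanitation citations on record 2 ≤ 4 → met
5. premises liability coverage $625,000 ≥ $400,000 → met
6. condition 'serves clients under 18' holds; autoclave spore test 404 days ago vs limit 365 → not met
7. health department inspection 18 days ago vs limit 30 → met
8. licensed body piercers 4 ≥ 4 → met
9. sharps-disposal audit 297 days ago vs limit 540 → met
10. first-aid certification 27 days ago vs limit 30 → met
Not met: 2, 3, 6

2, 3, 6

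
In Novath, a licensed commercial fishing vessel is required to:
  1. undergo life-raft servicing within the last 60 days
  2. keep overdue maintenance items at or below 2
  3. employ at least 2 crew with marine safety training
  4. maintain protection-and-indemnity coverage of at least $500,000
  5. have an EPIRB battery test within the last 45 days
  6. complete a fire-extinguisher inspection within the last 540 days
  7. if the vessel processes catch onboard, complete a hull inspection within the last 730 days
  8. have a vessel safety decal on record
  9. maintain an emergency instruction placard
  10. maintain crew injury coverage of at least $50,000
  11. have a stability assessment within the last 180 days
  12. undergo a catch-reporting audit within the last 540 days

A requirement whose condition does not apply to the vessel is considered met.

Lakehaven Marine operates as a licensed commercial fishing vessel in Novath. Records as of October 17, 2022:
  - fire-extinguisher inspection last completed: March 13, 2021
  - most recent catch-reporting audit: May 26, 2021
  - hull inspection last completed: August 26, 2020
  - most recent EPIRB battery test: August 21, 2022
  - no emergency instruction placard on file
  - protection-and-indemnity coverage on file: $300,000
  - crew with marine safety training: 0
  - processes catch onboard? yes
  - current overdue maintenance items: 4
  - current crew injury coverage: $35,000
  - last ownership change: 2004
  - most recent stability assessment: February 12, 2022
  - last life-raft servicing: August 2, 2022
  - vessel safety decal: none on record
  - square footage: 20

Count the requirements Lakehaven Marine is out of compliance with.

11

1. life-raft servicing 76 days ago vs limit 60 → not met
2. overdue maintenance items 4 > 2 → not met
3. crew with marine safety training 0 < 2 → not met
4. protection-and-indemnity coverage $300,000 < $500,000 → not met
5. EPIRB battery test 57 days ago vs limit 45 → not met
6. fire-extinguisher inspection 583 days ago vs limit 540 → not met
7. condition 'processes catch onboard' holds; hull inspection 782 days ago vs limit 730 → not met
8. vessel safety decal absent → not met
9. emergency instruction placard absent → not met
10. crew injury coverage $35,000 < $50,000 → not met
11. stability assessment 247 days ago vs limit 180 → not met
12. catch-reporting audit 509 days ago vs limit 540 → met
Not met: 11 of 12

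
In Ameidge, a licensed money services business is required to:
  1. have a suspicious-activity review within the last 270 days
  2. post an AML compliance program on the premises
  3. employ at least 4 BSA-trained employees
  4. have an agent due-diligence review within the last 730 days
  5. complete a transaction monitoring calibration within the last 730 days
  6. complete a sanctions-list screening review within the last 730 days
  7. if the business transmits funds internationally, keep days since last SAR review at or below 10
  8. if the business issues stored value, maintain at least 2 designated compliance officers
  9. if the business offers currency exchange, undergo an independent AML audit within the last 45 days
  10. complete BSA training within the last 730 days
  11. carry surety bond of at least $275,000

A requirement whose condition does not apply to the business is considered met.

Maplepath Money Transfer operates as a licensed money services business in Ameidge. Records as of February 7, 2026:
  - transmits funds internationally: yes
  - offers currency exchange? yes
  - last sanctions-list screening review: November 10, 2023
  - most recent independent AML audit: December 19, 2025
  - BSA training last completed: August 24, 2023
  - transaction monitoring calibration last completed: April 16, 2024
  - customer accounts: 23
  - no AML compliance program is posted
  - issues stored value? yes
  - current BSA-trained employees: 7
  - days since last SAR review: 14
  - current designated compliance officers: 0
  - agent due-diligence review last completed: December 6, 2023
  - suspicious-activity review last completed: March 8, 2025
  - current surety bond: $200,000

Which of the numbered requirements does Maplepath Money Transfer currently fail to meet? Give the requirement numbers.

1, 2, 4, 6, 7, 8, 9, 10, 11

1. suspicious-activity review 336 days ago vs limit 270 → not met
2. AML compliance program absent → not met
3. BSA-trained employees 7 ≥ 4 → met
4. agent due-diligence review 794 days ago vs limit 730 → not met
5. transaction monitoring calibration 662 days ago vs limit 730 → met
6. sanctions-list screening review 820 days ago vs limit 730 → not met
7. condition 'transmits funds internationally' holds; days since last SAR review 14 > 10 → not met
8. condition 'issues stored value' holds; designated compliance officers 0 < 2 → not met
9. condition 'offers currency exchange' holds; independent AML audit 50 days ago vs limit 45 → not met
10. BSA training 898 days ago vs limit 730 → not met
11. surety bond $200,000 < $275,000 → not met
Not met: 1, 2, 4, 6, 7, 8, 9, 10, 11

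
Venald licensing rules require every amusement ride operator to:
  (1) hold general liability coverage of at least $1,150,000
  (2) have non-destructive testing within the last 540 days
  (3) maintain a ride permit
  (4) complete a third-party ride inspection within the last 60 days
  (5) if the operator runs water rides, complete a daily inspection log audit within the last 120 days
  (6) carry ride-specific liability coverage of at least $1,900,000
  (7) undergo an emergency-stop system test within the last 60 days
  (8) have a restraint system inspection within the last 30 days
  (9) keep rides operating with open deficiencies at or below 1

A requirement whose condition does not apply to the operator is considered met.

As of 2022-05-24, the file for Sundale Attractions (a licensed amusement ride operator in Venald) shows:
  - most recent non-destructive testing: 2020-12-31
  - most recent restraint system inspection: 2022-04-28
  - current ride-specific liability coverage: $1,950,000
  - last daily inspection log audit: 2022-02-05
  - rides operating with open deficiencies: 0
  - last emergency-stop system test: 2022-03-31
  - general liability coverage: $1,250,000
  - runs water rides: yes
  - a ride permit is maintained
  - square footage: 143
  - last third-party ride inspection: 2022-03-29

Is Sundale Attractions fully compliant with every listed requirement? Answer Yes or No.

Yes

1. general liability coverage $1,250,000 ≥ $1,150,000 → met
2. non-destructive testing 509 days ago vs limit 540 → met
3. ride permit present → met
4. third-party ride inspection 56 days ago vs limit 60 → met
5. condition 'runs water rides' holds; daily inspection log audit 108 days ago vs limit 120 → met
6. ride-specific liability coverage $1,950,000 ≥ $1,900,000 → met
7. emergency-stop system test 54 days ago vs limit 60 → met
8. restraint system inspection 26 days ago vs limit 30 → met
9. rides operating with open deficiencies 0 ≤ 1 → met
All met.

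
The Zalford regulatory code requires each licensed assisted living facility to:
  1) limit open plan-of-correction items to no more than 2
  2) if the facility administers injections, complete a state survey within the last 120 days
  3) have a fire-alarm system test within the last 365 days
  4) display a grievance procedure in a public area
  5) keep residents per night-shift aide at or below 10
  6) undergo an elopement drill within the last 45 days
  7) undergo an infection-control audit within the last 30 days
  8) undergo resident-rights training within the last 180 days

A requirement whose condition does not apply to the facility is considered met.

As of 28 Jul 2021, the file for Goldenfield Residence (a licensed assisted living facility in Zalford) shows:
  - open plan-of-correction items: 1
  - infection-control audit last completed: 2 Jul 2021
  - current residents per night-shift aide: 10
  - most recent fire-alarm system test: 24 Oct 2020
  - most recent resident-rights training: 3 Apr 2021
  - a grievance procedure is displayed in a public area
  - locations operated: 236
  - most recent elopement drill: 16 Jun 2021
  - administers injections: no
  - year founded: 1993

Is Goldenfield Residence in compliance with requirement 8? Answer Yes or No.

Yes

8. resident-rights training 116 days ago vs limit 180 → met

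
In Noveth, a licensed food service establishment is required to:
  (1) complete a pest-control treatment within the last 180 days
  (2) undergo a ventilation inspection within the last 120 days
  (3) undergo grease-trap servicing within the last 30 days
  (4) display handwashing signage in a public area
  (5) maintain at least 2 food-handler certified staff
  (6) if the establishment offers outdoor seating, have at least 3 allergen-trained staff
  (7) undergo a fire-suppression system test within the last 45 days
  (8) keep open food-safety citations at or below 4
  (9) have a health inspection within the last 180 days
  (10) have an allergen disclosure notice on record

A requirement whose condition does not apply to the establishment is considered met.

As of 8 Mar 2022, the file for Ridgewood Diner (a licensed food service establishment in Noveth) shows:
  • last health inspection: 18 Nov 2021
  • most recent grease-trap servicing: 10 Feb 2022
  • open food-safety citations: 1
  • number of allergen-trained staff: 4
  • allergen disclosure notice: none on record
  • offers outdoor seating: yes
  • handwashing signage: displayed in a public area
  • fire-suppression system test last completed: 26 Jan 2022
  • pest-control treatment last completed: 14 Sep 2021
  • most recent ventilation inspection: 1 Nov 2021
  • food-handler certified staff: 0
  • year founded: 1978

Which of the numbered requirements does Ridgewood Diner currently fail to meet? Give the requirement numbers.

2, 5, 10

1. pest-control treatment 175 days ago vs limit 180 → met
2. ventilation inspection 127 days ago vs limit 120 → not met
3. grease-trap servicing 26 days ago vs limit 30 → met
4. handwashing signage present → met
5. food-handler certified staff 0 < 2 → not met
6. condition 'offers outdoor seating' holds; allergen-trained staff 4 ≥ 3 → met
7. fire-suppression system test 41 days ago vs limit 45 → met
8. open food-safety citations 1 ≤ 4 → met
9. health inspection 110 days ago vs limit 180 → met
10. allergen disclosure notice absent → not met
Not met: 2, 5, 10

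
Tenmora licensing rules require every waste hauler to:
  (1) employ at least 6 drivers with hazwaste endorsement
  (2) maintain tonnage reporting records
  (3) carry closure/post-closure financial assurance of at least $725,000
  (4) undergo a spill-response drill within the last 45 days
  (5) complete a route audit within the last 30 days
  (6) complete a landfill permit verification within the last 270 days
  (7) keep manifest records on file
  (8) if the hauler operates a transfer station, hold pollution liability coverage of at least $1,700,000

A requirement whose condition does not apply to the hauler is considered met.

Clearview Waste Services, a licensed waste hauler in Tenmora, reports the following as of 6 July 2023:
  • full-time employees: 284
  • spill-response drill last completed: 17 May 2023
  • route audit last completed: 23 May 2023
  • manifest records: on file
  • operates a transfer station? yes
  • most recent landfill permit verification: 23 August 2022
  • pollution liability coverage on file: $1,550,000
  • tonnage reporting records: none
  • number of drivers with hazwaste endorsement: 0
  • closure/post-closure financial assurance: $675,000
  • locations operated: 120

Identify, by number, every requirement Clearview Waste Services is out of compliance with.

1. drivers with hazwaste endorsement 0 < 6 → not met
2. tonnage reporting records absent → not met
3. closure/post-closure financial assurance $675,000 < $725,000 → not met
4. spill-response drill 50 days ago vs limit 45 → not met
5. route audit 44 days ago vs limit 30 → not met
6. landfill permit verification 317 days ago vs limit 270 → not met
7. manifest records present → met
8. condition 'operates a transfer station' holds; pollution liability coverage $1,550,000 < $1,700,000 → not met
Not met: 1, 2, 3, 4, 5, 6, 8

1, 2, 3, 4, 5, 6, 8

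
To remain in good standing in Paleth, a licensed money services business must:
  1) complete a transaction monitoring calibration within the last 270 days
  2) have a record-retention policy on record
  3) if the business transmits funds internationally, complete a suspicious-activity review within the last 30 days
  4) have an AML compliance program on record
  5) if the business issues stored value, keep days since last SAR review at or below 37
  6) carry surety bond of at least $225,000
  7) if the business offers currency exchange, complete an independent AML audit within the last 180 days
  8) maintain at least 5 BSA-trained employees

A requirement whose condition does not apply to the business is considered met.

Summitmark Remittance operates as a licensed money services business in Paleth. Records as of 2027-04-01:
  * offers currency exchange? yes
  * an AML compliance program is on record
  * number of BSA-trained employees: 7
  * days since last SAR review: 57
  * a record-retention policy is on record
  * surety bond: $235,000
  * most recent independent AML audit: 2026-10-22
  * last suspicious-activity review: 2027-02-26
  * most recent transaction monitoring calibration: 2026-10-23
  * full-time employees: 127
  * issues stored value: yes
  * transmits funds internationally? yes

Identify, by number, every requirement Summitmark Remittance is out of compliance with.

1. transaction monitoring calibration 160 days ago vs limit 270 → met
2. record-retention policy present → met
3. condition 'transmits funds internationally' holds; suspicious-activity review 34 days ago vs limit 30 → not met
4. AML compliance program present → met
5. condition 'issues stored value' holds; days since last SAR review 57 > 37 → not met
6. surety bond $235,000 ≥ $225,000 → met
7. condition 'offers currency exchange' holds; independent AML audit 161 days ago vs limit 180 → met
8. BSA-trained employees 7 ≥ 5 → met
Not met: 3, 5

3, 5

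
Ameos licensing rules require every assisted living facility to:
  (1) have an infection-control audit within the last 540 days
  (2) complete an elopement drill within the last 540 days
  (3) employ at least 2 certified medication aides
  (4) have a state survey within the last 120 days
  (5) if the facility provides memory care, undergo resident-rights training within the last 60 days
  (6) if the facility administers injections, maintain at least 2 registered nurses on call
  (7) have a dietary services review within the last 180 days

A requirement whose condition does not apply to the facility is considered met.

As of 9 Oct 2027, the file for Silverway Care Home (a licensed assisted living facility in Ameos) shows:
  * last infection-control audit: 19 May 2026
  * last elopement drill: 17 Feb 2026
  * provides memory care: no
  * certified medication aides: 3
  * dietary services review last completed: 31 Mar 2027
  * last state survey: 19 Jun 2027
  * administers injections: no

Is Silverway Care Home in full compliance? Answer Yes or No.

1. infection-control audit 508 days ago vs limit 540 → met
2. elopement drill 599 days ago vs limit 540 → not met
3. certified medication aides 3 ≥ 2 → met
4. state survey 112 days ago vs limit 120 → met
5. condition 'provides memory care' does not hold → requirement n/a → met
6. condition 'administers injections' does not hold → requirement n/a → met
7. dietary services review 192 days ago vs limit 180 → not met
Not met: 2, 7

No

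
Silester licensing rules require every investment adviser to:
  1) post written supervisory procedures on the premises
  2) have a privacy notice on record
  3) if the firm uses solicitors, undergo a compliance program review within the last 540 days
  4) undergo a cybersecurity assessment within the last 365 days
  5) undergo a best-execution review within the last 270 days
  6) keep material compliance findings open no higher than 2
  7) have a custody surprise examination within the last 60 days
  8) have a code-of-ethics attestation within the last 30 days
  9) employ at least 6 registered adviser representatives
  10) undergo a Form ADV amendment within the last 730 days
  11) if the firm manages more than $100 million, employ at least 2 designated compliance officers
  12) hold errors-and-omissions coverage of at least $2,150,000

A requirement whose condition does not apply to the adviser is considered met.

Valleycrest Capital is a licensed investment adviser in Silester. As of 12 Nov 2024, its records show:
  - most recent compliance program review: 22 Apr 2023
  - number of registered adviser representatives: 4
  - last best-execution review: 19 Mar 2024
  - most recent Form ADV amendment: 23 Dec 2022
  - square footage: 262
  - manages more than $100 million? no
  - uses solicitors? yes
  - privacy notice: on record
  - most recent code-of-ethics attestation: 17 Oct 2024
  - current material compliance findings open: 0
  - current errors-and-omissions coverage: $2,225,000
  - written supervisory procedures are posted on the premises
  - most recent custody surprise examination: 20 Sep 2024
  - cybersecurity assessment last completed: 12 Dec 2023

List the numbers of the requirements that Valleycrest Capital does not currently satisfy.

3, 9

1. written supervisory procedures present → met
2. privacy notice present → met
3. condition 'uses solicitors' holds; compliance program review 570 days ago vs limit 540 → not met
4. cybersecurity assessment 336 days ago vs limit 365 → met
5. best-execution review 238 days ago vs limit 270 → met
6. material compliance findings open 0 ≤ 2 → met
7. custody surprise examination 53 days ago vs limit 60 → met
8. code-of-ethics attestation 26 days ago vs limit 30 → met
9. registered adviser representatives 4 < 6 → not met
10. Form ADV amendment 690 days ago vs limit 730 → met
11. condition 'manages more than $100 million' does not hold → requirement n/a → met
12. errors-and-omissions coverage $2,225,000 ≥ $2,150,000 → met
Not met: 3, 9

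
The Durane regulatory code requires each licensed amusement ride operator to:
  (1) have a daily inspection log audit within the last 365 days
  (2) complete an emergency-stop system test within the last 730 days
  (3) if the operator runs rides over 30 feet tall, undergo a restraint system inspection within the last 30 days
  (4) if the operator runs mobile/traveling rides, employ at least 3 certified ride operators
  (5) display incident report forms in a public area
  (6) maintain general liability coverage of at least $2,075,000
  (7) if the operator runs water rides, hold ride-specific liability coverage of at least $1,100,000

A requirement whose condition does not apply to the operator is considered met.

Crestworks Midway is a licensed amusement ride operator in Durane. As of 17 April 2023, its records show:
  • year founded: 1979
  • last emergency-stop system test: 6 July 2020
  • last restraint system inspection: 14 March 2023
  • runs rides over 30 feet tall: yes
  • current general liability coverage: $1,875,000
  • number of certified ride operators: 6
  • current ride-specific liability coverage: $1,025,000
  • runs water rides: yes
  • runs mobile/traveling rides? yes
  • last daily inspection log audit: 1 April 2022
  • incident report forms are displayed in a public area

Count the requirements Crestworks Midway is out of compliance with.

1. daily inspection log audit 381 days ago vs limit 365 → not met
2. emergency-stop system test 1015 days ago vs limit 730 → not met
3. condition 'runs rides over 30 feet tall' holds; restraint system inspection 34 days ago vs limit 30 → not met
4. condition 'runs mobile/traveling rides' holds; certified ride operators 6 ≥ 3 → met
5. incident report forms present → met
6. general liability coverage $1,875,000 < $2,075,000 → not met
7. condition 'runs water rides' holds; ride-specific liability coverage $1,025,000 < $1,100,000 → not met
Not met: 5 of 7

5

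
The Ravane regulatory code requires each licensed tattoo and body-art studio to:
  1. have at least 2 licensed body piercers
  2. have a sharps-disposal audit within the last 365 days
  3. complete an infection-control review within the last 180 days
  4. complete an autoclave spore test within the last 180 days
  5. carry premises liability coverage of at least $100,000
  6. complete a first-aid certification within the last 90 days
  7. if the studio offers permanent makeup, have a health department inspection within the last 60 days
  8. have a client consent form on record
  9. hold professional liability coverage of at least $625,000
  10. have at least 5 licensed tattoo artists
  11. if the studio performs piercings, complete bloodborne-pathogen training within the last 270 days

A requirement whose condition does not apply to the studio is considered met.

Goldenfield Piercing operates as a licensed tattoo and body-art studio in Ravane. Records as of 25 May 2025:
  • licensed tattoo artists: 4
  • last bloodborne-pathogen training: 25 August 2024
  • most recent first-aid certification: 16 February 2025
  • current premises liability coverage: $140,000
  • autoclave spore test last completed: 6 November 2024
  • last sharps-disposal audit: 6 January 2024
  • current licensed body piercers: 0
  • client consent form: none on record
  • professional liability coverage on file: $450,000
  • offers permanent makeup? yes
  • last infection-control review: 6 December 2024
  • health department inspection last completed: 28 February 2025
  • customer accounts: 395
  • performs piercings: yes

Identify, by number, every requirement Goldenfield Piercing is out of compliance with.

1. licensed body piercers 0 < 2 → not met
2. sharps-disposal audit 505 days ago vs limit 365 → not met
3. infection-control review 170 days ago vs limit 180 → met
4. autoclave spore test 200 days ago vs limit 180 → not met
5. premises liability coverage $140,000 ≥ $100,000 → met
6. first-aid certification 98 days ago vs limit 90 → not met
7. condition 'offers permanent makeup' holds; health department inspection 86 days ago vs limit 60 → not met
8. client consent form absent → not met
9. professional liability coverage $450,000 < $625,000 → not met
10. licensed tattoo artists 4 < 5 → not met
11. condition 'performs piercings' holds; bloodborne-pathogen training 273 days ago vs limit 270 → not met
Not met: 1, 2, 4, 6, 7, 8, 9, 10, 11

1, 2, 4, 6, 7, 8, 9, 10, 11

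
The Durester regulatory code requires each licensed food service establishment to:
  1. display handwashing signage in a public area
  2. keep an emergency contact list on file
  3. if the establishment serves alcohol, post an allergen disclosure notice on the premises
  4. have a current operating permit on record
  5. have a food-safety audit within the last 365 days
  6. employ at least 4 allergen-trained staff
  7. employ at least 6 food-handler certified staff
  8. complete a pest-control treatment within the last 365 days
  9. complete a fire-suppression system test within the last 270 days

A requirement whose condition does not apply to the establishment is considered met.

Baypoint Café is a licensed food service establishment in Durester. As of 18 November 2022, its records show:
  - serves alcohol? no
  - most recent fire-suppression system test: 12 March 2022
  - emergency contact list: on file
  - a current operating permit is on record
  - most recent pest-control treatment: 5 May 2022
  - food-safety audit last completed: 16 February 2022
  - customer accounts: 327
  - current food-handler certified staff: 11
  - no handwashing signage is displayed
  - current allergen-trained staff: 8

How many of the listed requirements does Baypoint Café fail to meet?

1. handwashing signage absent → not met
2. emergency contact list present → met
3. condition 'serves alcohol' does not hold → requirement n/a → met
4. current operating permit present → met
5. food-safety audit 275 days ago vs limit 365 → met
6. allergen-trained staff 8 ≥ 4 → met
7. food-handler certified staff 11 ≥ 6 → met
8. pest-control treatment 197 days ago vs limit 365 → met
9. fire-suppression system test 251 days ago vs limit 270 → met
Not met: 1 of 9

1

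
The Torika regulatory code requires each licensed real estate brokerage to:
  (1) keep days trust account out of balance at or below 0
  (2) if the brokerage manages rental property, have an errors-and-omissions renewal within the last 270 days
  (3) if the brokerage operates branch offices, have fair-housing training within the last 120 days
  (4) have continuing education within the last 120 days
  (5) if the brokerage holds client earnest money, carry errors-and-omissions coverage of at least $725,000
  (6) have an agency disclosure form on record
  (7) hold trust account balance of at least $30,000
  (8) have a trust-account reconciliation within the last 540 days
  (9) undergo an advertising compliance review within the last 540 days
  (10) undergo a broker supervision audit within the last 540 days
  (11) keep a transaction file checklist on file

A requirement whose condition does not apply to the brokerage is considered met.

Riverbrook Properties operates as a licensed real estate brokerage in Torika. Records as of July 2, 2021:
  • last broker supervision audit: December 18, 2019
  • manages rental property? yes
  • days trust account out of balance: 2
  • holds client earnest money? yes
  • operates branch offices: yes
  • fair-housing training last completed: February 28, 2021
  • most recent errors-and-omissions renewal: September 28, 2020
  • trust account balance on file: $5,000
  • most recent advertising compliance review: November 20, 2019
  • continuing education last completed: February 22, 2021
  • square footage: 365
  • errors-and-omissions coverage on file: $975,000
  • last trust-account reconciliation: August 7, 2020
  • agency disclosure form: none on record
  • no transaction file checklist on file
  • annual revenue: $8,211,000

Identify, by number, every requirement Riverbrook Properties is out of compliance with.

1, 2, 3, 4, 6, 7, 9, 10, 11

1. days trust account out of balance 2 > 0 → not met
2. condition 'manages rental property' holds; errors-and-omissions renewal 277 days ago vs limit 270 → not met
3. condition 'operates branch offices' holds; fair-housing training 124 days ago vs limit 120 → not met
4. continuing education 130 days ago vs limit 120 → not met
5. condition 'holds client earnest money' holds; errors-and-omissions coverage $975,000 ≥ $725,000 → met
6. agency disclosure form absent → not met
7. trust account balance $5,000 < $30,000 → not met
8. trust-account reconciliation 329 days ago vs limit 540 → met
9. advertising compliance review 590 days ago vs limit 540 → not met
10. broker supervision audit 562 days ago vs limit 540 → not met
11. transaction file checklist absent → not met
Not met: 1, 2, 3, 4, 6, 7, 9, 10, 11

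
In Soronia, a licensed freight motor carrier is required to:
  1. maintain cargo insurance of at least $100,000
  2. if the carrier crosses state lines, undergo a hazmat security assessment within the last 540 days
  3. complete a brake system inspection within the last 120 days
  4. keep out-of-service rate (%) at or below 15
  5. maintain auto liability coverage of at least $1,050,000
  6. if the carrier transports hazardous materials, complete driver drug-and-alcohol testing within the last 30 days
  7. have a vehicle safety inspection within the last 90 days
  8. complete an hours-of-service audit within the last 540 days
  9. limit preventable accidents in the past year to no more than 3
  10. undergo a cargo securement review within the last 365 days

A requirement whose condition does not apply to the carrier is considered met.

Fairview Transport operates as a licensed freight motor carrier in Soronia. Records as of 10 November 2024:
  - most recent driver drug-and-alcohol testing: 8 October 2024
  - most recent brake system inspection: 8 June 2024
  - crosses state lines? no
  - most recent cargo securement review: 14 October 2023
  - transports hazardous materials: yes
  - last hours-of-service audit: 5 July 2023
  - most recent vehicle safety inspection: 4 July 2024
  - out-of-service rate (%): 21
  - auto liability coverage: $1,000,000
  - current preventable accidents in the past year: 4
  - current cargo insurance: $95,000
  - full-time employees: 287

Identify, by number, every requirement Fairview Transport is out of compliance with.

1, 3, 4, 5, 6, 7, 9, 10

1. cargo insurance $95,000 < $100,000 → not met
2. condition 'crosses state lines' does not hold → requirement n/a → met
3. brake system inspection 155 days ago vs limit 120 → not met
4. out-of-service rate (%) 21 > 15 → not met
5. auto liability coverage $1,000,000 < $1,050,000 → not met
6. condition 'transports hazardous materials' holds; driver drug-and-alcohol testing 33 days ago vs limit 30 → not met
7. vehicle safety inspection 129 days ago vs limit 90 → not met
8. hours-of-service audit 494 days ago vs limit 540 → met
9. preventable accidents in the past year 4 > 3 → not met
10. cargo securement review 393 days ago vs limit 365 → not met
Not met: 1, 3, 4, 5, 6, 7, 9, 10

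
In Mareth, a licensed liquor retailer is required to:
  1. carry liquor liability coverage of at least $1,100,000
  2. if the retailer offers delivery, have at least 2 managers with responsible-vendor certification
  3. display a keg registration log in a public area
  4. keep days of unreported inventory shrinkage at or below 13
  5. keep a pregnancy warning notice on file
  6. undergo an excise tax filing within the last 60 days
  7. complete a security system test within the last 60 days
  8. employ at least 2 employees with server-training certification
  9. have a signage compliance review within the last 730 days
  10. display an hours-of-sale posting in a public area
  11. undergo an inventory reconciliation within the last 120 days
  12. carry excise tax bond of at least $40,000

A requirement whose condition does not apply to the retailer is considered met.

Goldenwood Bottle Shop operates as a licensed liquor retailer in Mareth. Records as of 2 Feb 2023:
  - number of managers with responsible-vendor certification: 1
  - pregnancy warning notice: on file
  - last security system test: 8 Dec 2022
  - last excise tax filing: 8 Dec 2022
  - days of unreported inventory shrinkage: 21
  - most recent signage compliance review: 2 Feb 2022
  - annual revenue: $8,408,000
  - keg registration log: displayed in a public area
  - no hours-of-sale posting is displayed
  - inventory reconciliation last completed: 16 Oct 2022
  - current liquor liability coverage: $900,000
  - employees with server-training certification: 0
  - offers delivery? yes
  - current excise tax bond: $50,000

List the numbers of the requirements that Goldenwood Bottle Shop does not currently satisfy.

1. liquor liability coverage $900,000 < $1,100,000 → not met
2. condition 'offers delivery' holds; managers with responsible-vendor certification 1 < 2 → not met
3. keg registration log present → met
4. days of unreported inventory shrinkage 21 > 13 → not met
5. pregnancy warning notice present → met
6. excise tax filing 56 days ago vs limit 60 → met
7. security system test 56 days ago vs limit 60 → met
8. employees with server-training certification 0 < 2 → not met
9. signage compliance review 365 days ago vs limit 730 → met
10. hours-of-sale posting absent → not met
11. inventory reconciliation 109 days ago vs limit 120 → met
12. excise tax bond $50,000 ≥ $40,000 → met
Not met: 1, 2, 4, 8, 10

1, 2, 4, 8, 10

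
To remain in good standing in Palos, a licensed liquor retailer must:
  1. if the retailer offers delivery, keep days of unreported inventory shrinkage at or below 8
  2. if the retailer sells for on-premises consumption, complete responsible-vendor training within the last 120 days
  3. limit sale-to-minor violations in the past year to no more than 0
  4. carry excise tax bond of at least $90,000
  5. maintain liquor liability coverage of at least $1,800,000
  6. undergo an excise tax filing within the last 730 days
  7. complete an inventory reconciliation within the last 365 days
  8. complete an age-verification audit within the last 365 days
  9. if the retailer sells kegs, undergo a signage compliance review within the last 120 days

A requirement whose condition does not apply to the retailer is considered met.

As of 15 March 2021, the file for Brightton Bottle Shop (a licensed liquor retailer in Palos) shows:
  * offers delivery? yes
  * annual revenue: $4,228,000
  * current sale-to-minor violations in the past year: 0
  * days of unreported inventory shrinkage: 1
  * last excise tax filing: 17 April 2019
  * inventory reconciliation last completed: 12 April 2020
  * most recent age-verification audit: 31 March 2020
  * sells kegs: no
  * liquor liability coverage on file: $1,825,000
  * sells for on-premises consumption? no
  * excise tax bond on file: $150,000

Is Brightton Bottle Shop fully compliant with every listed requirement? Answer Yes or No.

1. condition 'offers delivery' holds; days of unreported inventory shrinkage 1 ≤ 8 → met
2. condition 'sells for on-premises consumption' does not hold → requirement n/a → met
3. sale-to-minor violations in the past year 0 ≤ 0 → met
4. excise tax bond $150,000 ≥ $90,000 → met
5. liquor liability coverage $1,825,000 ≥ $1,800,000 → met
6. excise tax filing 698 days ago vs limit 730 → met
7. inventory reconciliation 337 days ago vs limit 365 → met
8. age-verification audit 349 days ago vs limit 365 → met
9. condition 'sells kegs' does not hold → requirement n/a → met
All met.

Yes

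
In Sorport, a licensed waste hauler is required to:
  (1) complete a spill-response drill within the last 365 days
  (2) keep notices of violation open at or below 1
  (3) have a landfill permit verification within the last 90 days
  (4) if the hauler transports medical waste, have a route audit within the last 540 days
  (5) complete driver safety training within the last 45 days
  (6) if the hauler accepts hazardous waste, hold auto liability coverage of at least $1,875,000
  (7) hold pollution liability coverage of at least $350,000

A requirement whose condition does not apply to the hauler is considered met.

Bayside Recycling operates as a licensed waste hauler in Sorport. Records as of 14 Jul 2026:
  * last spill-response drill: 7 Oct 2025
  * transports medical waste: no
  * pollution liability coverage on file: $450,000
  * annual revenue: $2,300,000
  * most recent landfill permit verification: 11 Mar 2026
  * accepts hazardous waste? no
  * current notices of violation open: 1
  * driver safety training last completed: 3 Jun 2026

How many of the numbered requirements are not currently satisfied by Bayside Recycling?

1. spill-response drill 280 days ago vs limit 365 → met
2. notices of violation open 1 ≤ 1 → met
3. landfill permit verification 125 days ago vs limit 90 → not met
4. condition 'transports medical waste' does not hold → requirement n/a → met
5. driver safety training 41 days ago vs limit 45 → met
6. condition 'accepts hazardous waste' does not hold → requirement n/a → met
7. pollution liability coverage $450,000 ≥ $350,000 → met
Not met: 1 of 7

1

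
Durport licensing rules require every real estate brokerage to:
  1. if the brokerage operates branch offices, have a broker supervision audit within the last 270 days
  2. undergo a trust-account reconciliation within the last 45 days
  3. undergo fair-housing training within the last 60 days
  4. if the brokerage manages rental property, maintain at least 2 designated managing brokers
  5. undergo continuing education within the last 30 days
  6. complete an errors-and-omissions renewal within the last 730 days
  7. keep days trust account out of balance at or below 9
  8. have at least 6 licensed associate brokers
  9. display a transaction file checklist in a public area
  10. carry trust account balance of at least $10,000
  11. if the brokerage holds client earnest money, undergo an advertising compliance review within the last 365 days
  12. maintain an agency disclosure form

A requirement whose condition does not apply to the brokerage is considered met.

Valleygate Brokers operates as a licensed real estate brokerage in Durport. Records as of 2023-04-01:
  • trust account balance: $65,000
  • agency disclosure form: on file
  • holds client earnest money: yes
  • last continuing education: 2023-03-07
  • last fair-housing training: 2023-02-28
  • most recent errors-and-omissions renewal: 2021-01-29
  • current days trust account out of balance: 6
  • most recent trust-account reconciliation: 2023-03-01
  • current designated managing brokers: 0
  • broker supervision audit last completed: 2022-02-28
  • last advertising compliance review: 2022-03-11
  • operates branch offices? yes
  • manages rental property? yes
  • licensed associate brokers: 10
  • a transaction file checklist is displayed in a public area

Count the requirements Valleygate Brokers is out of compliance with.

4

1. condition 'operates branch offices' holds; broker supervision audit 397 days ago vs limit 270 → not met
2. trust-account reconciliation 31 days ago vs limit 45 → met
3. fair-housing training 32 days ago vs limit 60 → met
4. condition 'manages rental property' holds; designated managing brokers 0 < 2 → not met
5. continuing education 25 days ago vs limit 30 → met
6. errors-and-omissions renewal 792 days ago vs limit 730 → not met
7. days trust account out of balance 6 ≤ 9 → met
8. licensed associate brokers 10 ≥ 6 → met
9. transaction file checklist present → met
10. trust account balance $65,000 ≥ $10,000 → met
11. condition 'holds client earnest money' holds; advertising compliance review 386 days ago vs limit 365 → not met
12. agency disclosure form present → met
Not met: 4 of 12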